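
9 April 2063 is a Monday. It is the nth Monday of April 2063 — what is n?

Day 9 falls in week ⌈9/7⌉ of the month.
Days 1–7 hold the 1st Monday, 8–14 the 2nd, 15–21 the 3rd, 22–28 the 4th, 29–31 the 5th.
9 is in the range for the 2nd.

2nd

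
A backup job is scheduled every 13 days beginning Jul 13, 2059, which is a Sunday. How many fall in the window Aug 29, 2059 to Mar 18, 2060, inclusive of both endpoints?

Occurrences land 13·i days after Jul 13, 2059 for i = 0, 1, 2, …
Aug 29, 2059 is 47 days after the start; 47 ÷ 13 = 3 remainder 8; since the remainder is 8, round up to i = 4. First occurrence in the window: #5 on Sep 3, 2059 (4×13 = 52 days in).
Mar 18, 2060 is 249 days after the start; 249 ÷ 13 = 19 remainder 2. Last occurrence in the window: #20 on Mar 16, 2060.
Occurrences #5 through #20: 16 in total.

16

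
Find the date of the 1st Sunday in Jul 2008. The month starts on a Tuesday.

Jul 6, 2008

Jul 2008 begins on a Tuesday, so the first Sunday is Jul 6 (5 days later).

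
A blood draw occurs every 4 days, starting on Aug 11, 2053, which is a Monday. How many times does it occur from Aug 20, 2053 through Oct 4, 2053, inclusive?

11

Occurrences land 4·i days after Aug 11, 2053 for i = 0, 1, 2, …
Aug 20, 2053 is 9 days after the start; 9 ÷ 4 = 2 remainder 1; since the remainder is 1, round up to i = 3. First occurrence in the window: #4 on Aug 23, 2053 (3×4 = 12 days in).
Oct 4, 2053 is 54 days after the start; 54 ÷ 4 = 13 remainder 2. Last occurrence in the window: #14 on Oct 2, 2053.
Occurrences #4 through #14: 11 in total.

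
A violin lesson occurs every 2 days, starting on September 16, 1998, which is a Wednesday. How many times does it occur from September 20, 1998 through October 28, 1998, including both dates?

20

Occurrences land 2·i days after September 16, 1998 for i = 0, 1, 2, …
September 20, 1998 is 4 days after the start; 4 ÷ 2 = 2 remainder 0. First occurrence in the window: #3 on September 20, 1998 (2×2 = 4 days in).
October 28, 1998 is 42 days after the start; 42 ÷ 2 = 21 remainder 0. Last occurrence in the window: #22 on October 28, 1998.
Occurrences #3 through #22: 20 in total.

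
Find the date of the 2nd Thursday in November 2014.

The first Thursday of November 2014 is November 6.
The 2nd Thursday is 1 weeks later: 6 + 7 = 13.

13 November 2014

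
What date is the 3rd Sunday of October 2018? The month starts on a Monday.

October 2018 begins on a Monday, so the first Sunday is October 7 (6 days later).
The 3rd Sunday is 2 weeks later: 7 + 14 = 21.

21 October 2018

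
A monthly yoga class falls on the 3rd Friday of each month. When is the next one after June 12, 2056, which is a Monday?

June 2056 starts on a Thursday; its first Friday is the 2nd, so the 3rd Friday is the 16th — June 16, 2056.
June 16, 2056 is after June 12, 2056, so that is the next one.

June 16, 2056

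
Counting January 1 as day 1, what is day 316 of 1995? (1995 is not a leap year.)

November 12, 1995

January has 31 days (316 − 31 = 285 remain).
February has 28 days (285 − 28 = 257 remain).
March has 31 days (257 − 31 = 226 remain).
April has 30 days (226 − 30 = 196 remain).
May has 31 days (196 − 31 = 165 remain).
June has 30 days (165 − 30 = 135 remain).
July has 31 days (135 − 31 = 104 remain).
August has 31 days (104 − 31 = 73 remain).
September has 30 days (73 − 30 = 43 remain).
October has 31 days (43 − 31 = 12 remain).
12 into November → November 12.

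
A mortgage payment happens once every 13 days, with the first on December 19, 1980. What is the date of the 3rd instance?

The 3rd occurrence is 2 intervals after the first: 2 × 13 = 26 days after December 19, 1980.
December has 31 days — 12 days to the end of December leaves 14.
14 days into January → January 14, 1981.

January 14, 1981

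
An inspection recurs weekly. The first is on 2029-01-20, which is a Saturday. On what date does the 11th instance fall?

The 11th occurrence is 10 intervals after the first: 10 × 7 = 70 days after 2029-01-20.
January has 31 days — 11 days to the end of January leaves 59.
February has 28 days (31 left).
31 days into March → 2029-03-31.

2029-03-31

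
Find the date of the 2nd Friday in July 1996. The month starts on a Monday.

July 12, 1996

July 1996 begins on a Monday, so the first Friday is July 5 (4 days later).
The 2nd Friday is 1 weeks later: 5 + 7 = 12.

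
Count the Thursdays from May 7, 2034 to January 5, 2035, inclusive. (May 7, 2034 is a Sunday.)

May 7, 2034 is a Sunday; the first Thursday on or after it is May 11, 2034 (4 days later).
From May 11, 2034 to January 5, 2035: 20 + 30 + 31 + 31 + 30 + 31 + 30 + 31 + 5 = 239 days (rest of May, June, July, August, September, October, November, December, January).
239 ÷ 7 = 34 full weeks with remainder 1, so 34 more Thursdays after the first → 35.

35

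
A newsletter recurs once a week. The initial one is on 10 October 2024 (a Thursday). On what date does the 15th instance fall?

The 15th occurrence is 14 intervals after the first: 14 × 7 = 98 days after 10 October 2024.
October has 31 days — 21 days to the end of October leaves 77.
November has 30 days (47 left).
December has 31 days (16 left).
16 days into January → 16 January 2025.

16 January 2025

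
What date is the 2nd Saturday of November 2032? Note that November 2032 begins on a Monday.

13 November 2032

November 2032 begins on a Monday, so the first Saturday is November 6 (5 days later).
The 2nd Saturday is 1 weeks later: 6 + 7 = 13.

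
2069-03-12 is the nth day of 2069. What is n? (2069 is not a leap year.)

71

Days in months before March: 31 + 28 = 59.
Plus 12 days into March → day 71.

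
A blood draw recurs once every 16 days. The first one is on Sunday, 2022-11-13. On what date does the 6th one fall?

The 6th occurrence is 5 intervals after the first: 5 × 16 = 80 days after 2022-11-13.
November has 30 days — 17 days to the end of November leaves 63.
December has 31 days (32 left).
January has 31 days (1 left).
1 day into February → 2023-02-01.

2023-02-01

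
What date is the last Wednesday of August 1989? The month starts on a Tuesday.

August 1989 begins on a Tuesday, so the first Wednesday is August 2 (1 day later).
August 1989 has 31 days. Adding weeks: 2, 9, 16, 23, 30 — the last one ≤ 31 is the 30th.

August 30, 1989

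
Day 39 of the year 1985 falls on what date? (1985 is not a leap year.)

January has 31 days (39 − 31 = 8 remain).
8 into February → February 8.

1985-02-08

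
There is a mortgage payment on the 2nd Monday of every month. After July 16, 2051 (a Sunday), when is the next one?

July 2051 starts on a Saturday; its first Monday is the 3rd, so the 2nd Monday is the 10th — July 10, 2051.
That is not after July 16, 2051, so look at August 2051.
August 2051 starts on a Tuesday; its first Monday is the 7th, so the 2nd Monday is the 14th — August 14, 2051.

August 14, 2051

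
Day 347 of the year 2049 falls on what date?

13 December 2049

January has 31 days (347 − 31 = 316 remain).
February has 28 days (316 − 28 = 288 remain).
March has 31 days (288 − 31 = 257 remain).
April has 30 days (257 − 30 = 227 remain).
May has 31 days (227 − 31 = 196 remain).
June has 30 days (196 − 30 = 166 remain).
July has 31 days (166 − 31 = 135 remain).
August has 31 days (135 − 31 = 104 remain).
September has 30 days (104 − 30 = 74 remain).
October has 31 days (74 − 31 = 43 remain).
November has 30 days (43 − 30 = 13 remain).
13 into December → December 13.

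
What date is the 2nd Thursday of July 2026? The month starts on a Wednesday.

2026-07-09

July 2026 begins on a Wednesday, so the first Thursday is July 2 (1 day later).
The 2nd Thursday is 1 weeks later: 2 + 7 = 9.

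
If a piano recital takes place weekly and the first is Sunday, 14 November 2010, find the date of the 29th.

29 May 2011

The 29th occurrence is 28 intervals after the first: 28 × 7 = 196 days after 14 November 2010.
November has 30 days — 16 days to the end of November leaves 180.
December has 31 days (149 left).
January has 31 days (118 left).
February has 28 days (90 left).
March has 31 days (59 left).
April has 30 days (29 left).
29 days into May → 29 May 2011.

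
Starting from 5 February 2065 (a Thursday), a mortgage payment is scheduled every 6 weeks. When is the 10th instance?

18 February 2066

The 10th occurrence is 9 intervals after the first: 9 × 42 = 378 days after 5 February 2065.
February has 28 days — 23 days to the end of February leaves 355.
March has 31 days (324 left).
April has 30 days (294 left).
May has 31 days (263 left).
June has 30 days (233 left).
July has 31 days (202 left).
August has 31 days (171 left).
September has 30 days (141 left).
October has 31 days (110 left).
November has 30 days (80 left).
December has 31 days (49 left).
January has 31 days (18 left).
18 days into February → 18 February 2066.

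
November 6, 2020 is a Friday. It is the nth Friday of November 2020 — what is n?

Day 6 falls in week ⌈6/7⌉ of the month.
Days 1–7 hold the 1st Friday, 8–14 the 2nd, 15–21 the 3rd, 22–28 the 4th, 29–31 the 5th.
6 is in the range for the 1st.

1st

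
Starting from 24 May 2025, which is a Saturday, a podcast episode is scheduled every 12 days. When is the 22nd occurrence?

31 January 2026

The 22nd occurrence is 21 intervals after the first: 21 × 12 = 252 days after 24 May 2025.
May has 31 days — 7 days to the end of May leaves 245.
June has 30 days (215 left).
July has 31 days (184 left).
August has 31 days (153 left).
September has 30 days (123 left).
October has 31 days (92 left).
November has 30 days (62 left).
December has 31 days (31 left).
31 days into January → 31 January 2026.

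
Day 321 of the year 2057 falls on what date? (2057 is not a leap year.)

November 17, 2057

January has 31 days (321 − 31 = 290 remain).
February has 28 days (290 − 28 = 262 remain).
March has 31 days (262 − 31 = 231 remain).
April has 30 days (231 − 30 = 201 remain).
May has 31 days (201 − 31 = 170 remain).
June has 30 days (170 − 30 = 140 remain).
July has 31 days (140 − 31 = 109 remain).
August has 31 days (109 − 31 = 78 remain).
September has 30 days (78 − 30 = 48 remain).
October has 31 days (48 − 31 = 17 remain).
17 into November → November 17.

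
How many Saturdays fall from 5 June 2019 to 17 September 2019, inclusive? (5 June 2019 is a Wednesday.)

15

5 June 2019 is a Wednesday; the first Saturday on or after it is 8 June 2019 (3 days later).
From 8 June 2019 to 17 September 2019: 22 + 31 + 31 + 17 = 101 days (rest of June, July, August, September).
101 ÷ 7 = 14 full weeks with remainder 3, so 14 more Saturdays after the first → 15.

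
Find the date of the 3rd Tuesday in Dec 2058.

Dec 17, 2058

Dec 2058 begins on a Sunday, so the first Tuesday is Dec 3 (2 days later).
The 3rd Tuesday is 2 weeks later: 3 + 14 = 17.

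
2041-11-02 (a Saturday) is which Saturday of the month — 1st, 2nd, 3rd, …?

Day 2 falls in week ⌈2/7⌉ of the month.
Days 1–7 hold the 1st Saturday, 8–14 the 2nd, 15–21 the 3rd, 22–28 the 4th, 29–31 the 5th.
2 is in the range for the 1st.

1st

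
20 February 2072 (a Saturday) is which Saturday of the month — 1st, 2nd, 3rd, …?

3rd

Day 20 falls in week ⌈20/7⌉ of the month.
Days 1–7 hold the 1st Saturday, 8–14 the 2nd, 15–21 the 3rd, 22–28 the 4th, 29–31 the 5th.
20 is in the range for the 3rd.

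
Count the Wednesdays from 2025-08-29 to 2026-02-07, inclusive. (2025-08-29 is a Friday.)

23

2025-08-29 is a Friday; the first Wednesday on or after it is 2025-09-03 (5 days later).
From 2025-09-03 to 2026-02-07: 27 + 31 + 30 + 31 + 31 + 7 = 157 days (rest of September, October, November, December, January, February).
157 ÷ 7 = 22 full weeks with remainder 3, so 22 more Wednesdays after the first → 23.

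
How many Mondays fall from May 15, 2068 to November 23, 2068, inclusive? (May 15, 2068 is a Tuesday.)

27

May 15, 2068 is a Tuesday; the first Monday on or after it is May 21, 2068 (6 days later).
From May 21, 2068 to November 23, 2068: 10 + 30 + 31 + 31 + 30 + 31 + 23 = 186 days (rest of May, June, July, August, September, October, November).
186 ÷ 7 = 26 full weeks with remainder 4, so 26 more Mondays after the first → 27.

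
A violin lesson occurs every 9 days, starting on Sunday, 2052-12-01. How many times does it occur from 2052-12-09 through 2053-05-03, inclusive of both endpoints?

17

Occurrences land 9·i days after 2052-12-01 for i = 0, 1, 2, …
2052-12-09 is 8 days after the start; 8 ÷ 9 = 0 remainder 8; since the remainder is 8, round up to i = 1. First occurrence in the window: #2 on 2052-12-10 (1×9 = 9 days in).
2053-05-03 is 153 days after the start; 153 ÷ 9 = 17 remainder 0. Last occurrence in the window: #18 on 2053-05-03.
Occurrences #2 through #18: 17 in total.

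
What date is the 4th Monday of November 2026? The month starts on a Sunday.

November 2026 begins on a Sunday, so the first Monday is November 2 (1 day later).
The 4th Monday is 3 weeks later: 2 + 21 = 23.

November 23, 2026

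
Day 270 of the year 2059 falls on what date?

Sep 27, 2059

Jan has 31 days (270 − 31 = 239 remain).
Feb has 28 days (239 − 28 = 211 remain).
Mar has 31 days (211 − 31 = 180 remain).
Apr has 30 days (180 − 30 = 150 remain).
May has 31 days (150 − 31 = 119 remain).
Jun has 30 days (119 − 30 = 89 remain).
Jul has 31 days (89 − 31 = 58 remain).
Aug has 31 days (58 − 31 = 27 remain).
27 into Sep → Sep 27.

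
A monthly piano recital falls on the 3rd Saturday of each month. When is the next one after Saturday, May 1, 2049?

May 15, 2049

May 2049 starts on a Saturday; its first Saturday is the 1st, so the 3rd Saturday is the 15th — May 15, 2049.
May 15, 2049 is after May 1, 2049, so that is the next one.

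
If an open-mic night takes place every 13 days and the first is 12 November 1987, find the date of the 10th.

8 March 1988

The 10th occurrence is 9 intervals after the first: 9 × 13 = 117 days after 12 November 1987.
November has 30 days — 18 days to the end of November leaves 99.
December has 31 days (68 left).
January has 31 days (37 left).
February has 29 days (8 left).
8 days into March → 8 March 1988.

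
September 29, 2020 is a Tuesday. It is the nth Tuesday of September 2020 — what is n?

5th

Day 29 falls in week ⌈29/7⌉ of the month.
Days 1–7 hold the 1st Tuesday, 8–14 the 2nd, 15–21 the 3rd, 22–28 the 4th, 29–31 the 5th.
29 is in the range for the 5th.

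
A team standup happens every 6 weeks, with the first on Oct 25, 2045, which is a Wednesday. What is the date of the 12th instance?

Jan 30, 2047

The 12th occurrence is 11 intervals after the first: 11 × 42 = 462 days after Oct 25, 2045.
Oct has 31 days — 6 days to the end of Oct leaves 456.
From end of Oct to end of 2045 is 61 days (395 left).
2046 has 365 days (30 left).
30 days into Jan → Jan 30, 2047.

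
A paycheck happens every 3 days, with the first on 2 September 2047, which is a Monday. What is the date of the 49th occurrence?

24 January 2048

The 49th occurrence is 48 intervals after the first: 48 × 3 = 144 days after 2 September 2047.
September has 30 days — 28 days to the end of September leaves 116.
October has 31 days (85 left).
November has 30 days (55 left).
December has 31 days (24 left).
24 days into January → 24 January 2048.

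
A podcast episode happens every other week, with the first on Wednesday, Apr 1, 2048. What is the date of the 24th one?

Feb 17, 2049

The 24th occurrence is 23 intervals after the first: 23 × 14 = 322 days after Apr 1, 2048.
Apr has 30 days — 29 days to the end of Apr leaves 293.
May has 31 days (262 left).
Jun has 30 days (232 left).
Jul has 31 days (201 left).
Aug has 31 days (170 left).
Sep has 30 days (140 left).
Oct has 31 days (109 left).
Nov has 30 days (79 left).
Dec has 31 days (48 left).
Jan has 31 days (17 left).
17 days into Feb → Feb 17, 2049.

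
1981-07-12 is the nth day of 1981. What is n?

193

Days in months before July: 31 + 28 + 31 + 30 + 31 + 30 = 181.
Plus 12 days into July → day 193.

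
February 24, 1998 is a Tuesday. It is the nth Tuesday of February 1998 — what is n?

4th

Day 24 falls in week ⌈24/7⌉ of the month.
Days 1–7 hold the 1st Tuesday, 8–14 the 2nd, 15–21 the 3rd, 22–28 the 4th, 29–31 the 5th.
24 is in the range for the 4th.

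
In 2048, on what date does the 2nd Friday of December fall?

December 2048 begins on a Tuesday, so the first Friday is December 4 (3 days later).
The 2nd Friday is 1 weeks later: 4 + 7 = 11.

2048-12-11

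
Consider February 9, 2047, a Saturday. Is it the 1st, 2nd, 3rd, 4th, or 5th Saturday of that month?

Day 9 falls in week ⌈9/7⌉ of the month.
Days 1–7 hold the 1st Saturday, 8–14 the 2nd, 15–21 the 3rd, 22–28 the 4th, 29–31 the 5th.
9 is in the range for the 2nd.

2nd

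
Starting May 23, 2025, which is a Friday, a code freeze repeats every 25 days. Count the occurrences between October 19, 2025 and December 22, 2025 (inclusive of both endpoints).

Occurrences land 25·i days after May 23, 2025 for i = 0, 1, 2, …
October 19, 2025 is 149 days after the start; 149 ÷ 25 = 5 remainder 24; since the remainder is 24, round up to i = 6. First occurrence in the window: #7 on October 20, 2025 (6×25 = 150 days in).
December 22, 2025 is 213 days after the start; 213 ÷ 25 = 8 remainder 13. Last occurrence in the window: #9 on December 9, 2025.
Occurrences #7 through #9: 3 in total.

3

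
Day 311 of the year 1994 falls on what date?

January has 31 days (311 − 31 = 280 remain).
February has 28 days (280 − 28 = 252 remain).
March has 31 days (252 − 31 = 221 remain).
April has 30 days (221 − 30 = 191 remain).
May has 31 days (191 − 31 = 160 remain).
June has 30 days (160 − 30 = 130 remain).
July has 31 days (130 − 31 = 99 remain).
August has 31 days (99 − 31 = 68 remain).
September has 30 days (68 − 30 = 38 remain).
October has 31 days (38 − 31 = 7 remain).
7 into November → November 7.

7 November 1994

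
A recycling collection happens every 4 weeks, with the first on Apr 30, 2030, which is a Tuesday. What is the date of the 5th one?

The 5th occurrence is 4 intervals after the first: 4 × 28 = 112 days after Apr 30, 2030.
Apr has 30 days — 0 days to the end of Apr leaves 112.
May has 31 days (81 left).
Jun has 30 days (51 left).
Jul has 31 days (20 left).
20 days into Aug → Aug 20, 2030.

Aug 20, 2030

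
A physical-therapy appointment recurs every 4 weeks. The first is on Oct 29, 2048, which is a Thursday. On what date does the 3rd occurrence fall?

Dec 24, 2048

The 3rd occurrence is 2 intervals after the first: 2 × 28 = 56 days after Oct 29, 2048.
Oct has 31 days — 2 days to the end of Oct leaves 54.
Nov has 30 days (24 left).
24 days into Dec → Dec 24, 2048.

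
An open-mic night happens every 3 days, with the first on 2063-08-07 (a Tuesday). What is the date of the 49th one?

2063-12-29

The 49th occurrence is 48 intervals after the first: 48 × 3 = 144 days after 2063-08-07.
August has 31 days — 24 days to the end of August leaves 120.
September has 30 days (90 left).
October has 31 days (59 left).
November has 30 days (29 left).
29 days into December → 2063-12-29.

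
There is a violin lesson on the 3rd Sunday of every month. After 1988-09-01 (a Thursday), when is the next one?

September 1988 starts on a Thursday; its first Sunday is the 4th, so the 3rd Sunday is the 18th — 1988-09-18.
1988-09-18 is after 1988-09-01, so that is the next one.

1988-09-18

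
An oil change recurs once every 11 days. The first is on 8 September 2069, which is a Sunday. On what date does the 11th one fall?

27 December 2069

The 11th occurrence is 10 intervals after the first: 10 × 11 = 110 days after 8 September 2069.
September has 30 days — 22 days to the end of September leaves 88.
October has 31 days (57 left).
November has 30 days (27 left).
27 days into December → 27 December 2069.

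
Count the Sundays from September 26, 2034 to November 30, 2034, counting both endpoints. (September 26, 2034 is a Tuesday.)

9

September 26, 2034 is a Tuesday; the first Sunday on or after it is October 1, 2034 (5 days later).
From October 1, 2034 to November 30, 2034: 30 + 30 = 60 days (rest of October, November).
60 ÷ 7 = 8 full weeks with remainder 4, so 8 more Sundays after the first → 9.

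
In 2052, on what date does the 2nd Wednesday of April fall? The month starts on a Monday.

April 10, 2052

April 2052 begins on a Monday, so the first Wednesday is April 3 (2 days later).
The 2nd Wednesday is 1 weeks later: 3 + 7 = 10.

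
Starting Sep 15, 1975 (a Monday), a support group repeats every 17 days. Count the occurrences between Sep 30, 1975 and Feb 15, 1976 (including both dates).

9

Occurrences land 17·i days after Sep 15, 1975 for i = 0, 1, 2, …
Sep 30, 1975 is 15 days after the start; 15 ÷ 17 = 0 remainder 15; since the remainder is 15, round up to i = 1. First occurrence in the window: #2 on Oct 2, 1975 (1×17 = 17 days in).
Feb 15, 1976 is 153 days after the start; 153 ÷ 17 = 9 remainder 0. Last occurrence in the window: #10 on Feb 15, 1976.
Occurrences #2 through #10: 9 in total.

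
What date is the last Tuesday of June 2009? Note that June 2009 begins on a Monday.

2009-06-30

June 2009 begins on a Monday, so the first Tuesday is June 2 (1 day later).
June 2009 has 30 days. Adding weeks: 2, 9, 16, 23, 30 — the last one ≤ 30 is the 30th.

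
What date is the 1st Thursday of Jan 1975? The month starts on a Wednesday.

Jan 1975 begins on a Wednesday, so the first Thursday is Jan 2 (1 day later).

Jan 2, 1975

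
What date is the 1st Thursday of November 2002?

2002-11-07

November 2002 begins on a Friday, so the first Thursday is November 7 (6 days later).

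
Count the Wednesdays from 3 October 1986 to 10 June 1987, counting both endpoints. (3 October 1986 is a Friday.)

36

3 October 1986 is a Friday; the first Wednesday on or after it is 8 October 1986 (5 days later).
From 8 October 1986 to 10 June 1987: 23 + 30 + 31 + 31 + 28 + 31 + 30 + 31 + 10 = 245 days (rest of October, November, December, January, February, March, April, May, June).
245 ÷ 7 = 35 full weeks with remainder 0, so 35 more Wednesdays after the first → 36.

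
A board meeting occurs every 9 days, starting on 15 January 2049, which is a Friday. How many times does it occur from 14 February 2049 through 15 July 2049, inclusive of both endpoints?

17

Occurrences land 9·i days after 15 January 2049 for i = 0, 1, 2, …
14 February 2049 is 30 days after the start; 30 ÷ 9 = 3 remainder 3; since the remainder is 3, round up to i = 4. First occurrence in the window: #5 on 20 February 2049 (4×9 = 36 days in).
15 July 2049 is 181 days after the start; 181 ÷ 9 = 20 remainder 1. Last occurrence in the window: #21 on 14 July 2049.
Occurrences #5 through #21: 17 in total.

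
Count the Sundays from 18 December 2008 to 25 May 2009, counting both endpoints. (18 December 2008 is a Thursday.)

18 December 2008 is a Thursday; the first Sunday on or after it is 21 December 2008 (3 days later).
From 21 December 2008 to 25 May 2009: 10 + 31 + 28 + 31 + 30 + 25 = 155 days (rest of December, January, February, March, April, May).
155 ÷ 7 = 22 full weeks with remainder 1, so 22 more Sundays after the first → 23.

23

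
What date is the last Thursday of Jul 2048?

Jul 30, 2048

The first Thursday of Jul 2048 is Jul 2.
Jul 2048 has 31 days. Adding weeks: 2, 9, 16, 23, 30 — the last one ≤ 31 is the 30th.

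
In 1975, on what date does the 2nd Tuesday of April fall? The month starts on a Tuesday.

April 8, 1975

April 1975 begins on a Tuesday, so the first Tuesday is April 1.
The 2nd Tuesday is 1 weeks later: 1 + 7 = 8.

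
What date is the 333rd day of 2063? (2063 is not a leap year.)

January has 31 days (333 − 31 = 302 remain).
February has 28 days (302 − 28 = 274 remain).
March has 31 days (274 − 31 = 243 remain).
April has 30 days (243 − 30 = 213 remain).
May has 31 days (213 − 31 = 182 remain).
June has 30 days (182 − 30 = 152 remain).
July has 31 days (152 − 31 = 121 remain).
August has 31 days (121 − 31 = 90 remain).
September has 30 days (90 − 30 = 60 remain).
October has 31 days (60 − 31 = 29 remain).
29 into November → November 29.

29 November 2063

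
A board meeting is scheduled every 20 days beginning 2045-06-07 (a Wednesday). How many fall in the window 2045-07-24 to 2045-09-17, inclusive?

3

Occurrences land 20·i days after 2045-06-07 for i = 0, 1, 2, …
2045-07-24 is 47 days after the start; 47 ÷ 20 = 2 remainder 7; since the remainder is 7, round up to i = 3. First occurrence in the window: #4 on 2045-08-06 (3×20 = 60 days in).
2045-09-17 is 102 days after the start; 102 ÷ 20 = 5 remainder 2. Last occurrence in the window: #6 on 2045-09-15.
Occurrences #4 through #6: 3 in total.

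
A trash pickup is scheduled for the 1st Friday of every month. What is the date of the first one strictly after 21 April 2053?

April 2053 starts on a Tuesday, so its 1st Friday is 4 April 2053 (3 days in).
That is not after 21 April 2053, so look at May 2053.
May 2053 starts on a Thursday, so its 1st Friday is 2 May 2053 (1 day in).

2 May 2053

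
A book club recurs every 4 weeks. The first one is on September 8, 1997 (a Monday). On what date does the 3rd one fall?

The 3rd occurrence is 2 intervals after the first: 2 × 28 = 56 days after September 8, 1997.
September has 30 days — 22 days to the end of September leaves 34.
October has 31 days (3 left).
3 days into November → November 3, 1997.

November 3, 1997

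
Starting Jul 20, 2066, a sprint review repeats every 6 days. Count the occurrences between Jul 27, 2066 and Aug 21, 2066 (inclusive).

4

Occurrences land 6·i days after Jul 20, 2066 for i = 0, 1, 2, …
Jul 27, 2066 is 7 days after the start; 7 ÷ 6 = 1 remainder 1; since the remainder is 1, round up to i = 2. First occurrence in the window: #3 on Aug 1, 2066 (2×6 = 12 days in).
Aug 21, 2066 is 32 days after the start; 32 ÷ 6 = 5 remainder 2. Last occurrence in the window: #6 on Aug 19, 2066.
Occurrences #3 through #6: 4 in total.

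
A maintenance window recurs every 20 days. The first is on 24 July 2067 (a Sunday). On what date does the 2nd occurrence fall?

13 August 2067

The 2nd occurrence is 1 interval after the first: 1 × 20 = 20 days after 24 July 2067.
July has 31 days — 7 days to the end of July leaves 13.
13 days into August → 13 August 2067.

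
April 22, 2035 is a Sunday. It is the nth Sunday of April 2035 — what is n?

Day 22 falls in week ⌈22/7⌉ of the month.
Days 1–7 hold the 1st Sunday, 8–14 the 2nd, 15–21 the 3rd, 22–28 the 4th, 29–31 the 5th.
22 is in the range for the 4th.

4th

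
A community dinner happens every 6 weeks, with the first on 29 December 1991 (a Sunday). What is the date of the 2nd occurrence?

9 February 1992

The 2nd occurrence is 1 interval after the first: 1 × 42 = 42 days after 29 December 1991.
December has 31 days — 2 days to the end of December leaves 40.
January has 31 days (9 left).
9 days into February → 9 February 1992.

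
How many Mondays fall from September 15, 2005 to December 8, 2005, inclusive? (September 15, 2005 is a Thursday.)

September 15, 2005 is a Thursday; the first Monday on or after it is September 19, 2005 (4 days later).
From September 19, 2005 to December 8, 2005: 11 + 31 + 30 + 8 = 80 days (rest of September, October, November, December).
80 ÷ 7 = 11 full weeks with remainder 3, so 11 more Mondays after the first → 12.

12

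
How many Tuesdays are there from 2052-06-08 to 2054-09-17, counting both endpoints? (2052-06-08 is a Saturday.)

119

2052-06-08 is a Saturday; the first Tuesday on or after it is 2052-06-11 (3 days later).
From 2052-06-11 to 2054-09-17: 203 + 365 + 260 = 828 days (rest of 2052, 2053, to 2054-09-17 in 2054).
828 ÷ 7 = 118 full weeks with remainder 2, so 118 more Tuesdays after the first → 119.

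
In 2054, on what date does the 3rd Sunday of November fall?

2054-11-15

The first Sunday of November 2054 is November 1.
The 3rd Sunday is 2 weeks later: 1 + 14 = 15.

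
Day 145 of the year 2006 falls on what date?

January has 31 days (145 − 31 = 114 remain).
February has 28 days (114 − 28 = 86 remain).
March has 31 days (86 − 31 = 55 remain).
April has 30 days (55 − 30 = 25 remain).
25 into May → May 25.

25 May 2006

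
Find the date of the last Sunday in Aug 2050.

Aug 28, 2050

The first Sunday of Aug 2050 is Aug 7.
Aug 2050 has 31 days. Adding weeks: 7, 14, 21, 28 — the last one ≤ 31 is the 28th.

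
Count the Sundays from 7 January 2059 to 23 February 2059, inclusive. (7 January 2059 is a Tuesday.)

7

7 January 2059 is a Tuesday; the first Sunday on or after it is 12 January 2059 (5 days later).
From 12 January 2059 to 23 February 2059: 19 + 23 = 42 days (rest of January, February).
42 ÷ 7 = 6 full weeks with remainder 0, so 6 more Sundays after the first → 7.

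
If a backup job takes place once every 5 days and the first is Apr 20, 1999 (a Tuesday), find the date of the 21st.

Jul 29, 1999

The 21st occurrence is 20 intervals after the first: 20 × 5 = 100 days after Apr 20, 1999.
Apr has 30 days — 10 days to the end of Apr leaves 90.
May has 31 days (59 left).
Jun has 30 days (29 left).
29 days into Jul → Jul 29, 1999.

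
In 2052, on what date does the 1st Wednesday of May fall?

2052-05-01

May 2052 begins on a Wednesday, so the first Wednesday is May 1.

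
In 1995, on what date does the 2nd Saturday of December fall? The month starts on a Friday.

December 1995 begins on a Friday, so the first Saturday is December 2 (1 day later).
The 2nd Saturday is 1 weeks later: 2 + 7 = 9.

1995-12-09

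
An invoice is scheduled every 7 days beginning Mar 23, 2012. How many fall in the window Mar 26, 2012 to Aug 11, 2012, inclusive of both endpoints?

20

Occurrences land 7·i days after Mar 23, 2012 for i = 0, 1, 2, …
Mar 26, 2012 is 3 days after the start; 3 ÷ 7 = 0 remainder 3; since the remainder is 3, round up to i = 1. First occurrence in the window: #2 on Mar 30, 2012 (1×7 = 7 days in).
Aug 11, 2012 is 141 days after the start; 141 ÷ 7 = 20 remainder 1. Last occurrence in the window: #21 on Aug 10, 2012.
Occurrences #2 through #21: 20 in total.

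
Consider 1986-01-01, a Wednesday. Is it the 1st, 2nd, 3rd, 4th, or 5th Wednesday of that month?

1st

Day 1 falls in week ⌈1/7⌉ of the month.
Days 1–7 hold the 1st Wednesday, 8–14 the 2nd, 15–21 the 3rd, 22–28 the 4th, 29–31 the 5th.
1 is in the range for the 1st.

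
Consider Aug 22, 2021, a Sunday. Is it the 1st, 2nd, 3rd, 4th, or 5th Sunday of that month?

4th

Day 22 falls in week ⌈22/7⌉ of the month.
Days 1–7 hold the 1st Sunday, 8–14 the 2nd, 15–21 the 3rd, 22–28 the 4th, 29–31 the 5th.
22 is in the range for the 4th.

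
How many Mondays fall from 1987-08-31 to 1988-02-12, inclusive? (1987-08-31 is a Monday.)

24

1987-08-31 is a Monday; the first Monday on or after it is 1987-08-31.
From 1987-08-31 to 1988-02-12: 0 + 30 + 31 + 30 + 31 + 31 + 12 = 165 days (rest of August, September, October, November, December, January, February).
165 ÷ 7 = 23 full weeks with remainder 4, so 23 more Mondays after the first → 24.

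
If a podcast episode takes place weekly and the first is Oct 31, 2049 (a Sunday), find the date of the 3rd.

The 3rd occurrence is 2 intervals after the first: 2 × 7 = 14 days after Oct 31, 2049.
Oct has 31 days — 0 days to the end of Oct leaves 14.
14 days into Nov → Nov 14, 2049.

Nov 14, 2049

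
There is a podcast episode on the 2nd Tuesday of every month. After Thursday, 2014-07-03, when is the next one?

July 2014 starts on a Tuesday; its first Tuesday is the 1st, so the 2nd Tuesday is the 8th — 2014-07-08.
2014-07-08 is after 2014-07-03, so that is the next one.

2014-07-08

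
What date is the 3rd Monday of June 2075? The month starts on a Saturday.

June 2075 begins on a Saturday, so the first Monday is June 3 (2 days later).
The 3rd Monday is 2 weeks later: 3 + 14 = 17.

June 17, 2075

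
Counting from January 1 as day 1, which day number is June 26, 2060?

178

Days in months before June: 31 + 29 + 31 + 30 + 31 = 152.
Plus 26 days into June → day 178.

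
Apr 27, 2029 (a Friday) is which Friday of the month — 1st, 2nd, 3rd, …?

Day 27 falls in week ⌈27/7⌉ of the month.
Days 1–7 hold the 1st Friday, 8–14 the 2nd, 15–21 the 3rd, 22–28 the 4th, 29–31 the 5th.
27 is in the range for the 4th.

4th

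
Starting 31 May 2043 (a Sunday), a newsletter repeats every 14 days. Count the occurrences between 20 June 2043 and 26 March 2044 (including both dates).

Occurrences land 14·i days after 31 May 2043 for i = 0, 1, 2, …
20 June 2043 is 20 days after the start; 20 ÷ 14 = 1 remainder 6; since the remainder is 6, round up to i = 2. First occurrence in the window: #3 on 28 June 2043 (2×14 = 28 days in).
26 March 2044 is 300 days after the start; 300 ÷ 14 = 21 remainder 6. Last occurrence in the window: #22 on 20 March 2044.
Occurrences #3 through #22: 20 in total.

20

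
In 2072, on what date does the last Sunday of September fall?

The first Sunday of September 2072 is September 4.
September 2072 has 30 days. Adding weeks: 4, 11, 18, 25 — the last one ≤ 30 is the 25th.

September 25, 2072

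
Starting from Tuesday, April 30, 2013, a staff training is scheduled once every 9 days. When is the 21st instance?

October 27, 2013

The 21st occurrence is 20 intervals after the first: 20 × 9 = 180 days after April 30, 2013.
April has 30 days — 0 days to the end of April leaves 180.
May has 31 days (149 left).
June has 30 days (119 left).
July has 31 days (88 left).
August has 31 days (57 left).
September has 30 days (27 left).
27 days into October → October 27, 2013.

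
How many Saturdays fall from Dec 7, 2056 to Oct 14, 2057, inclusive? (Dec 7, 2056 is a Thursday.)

45

Dec 7, 2056 is a Thursday; the first Saturday on or after it is Dec 9, 2056 (2 days later).
From Dec 9, 2056 to Oct 14, 2057: 22 + 31 + 28 + 31 + 30 + 31 + 30 + 31 + 31 + 30 + 14 = 309 days (rest of Dec, Jan, Feb, Mar, Apr, May, Jun, Jul, Aug, Sep, Oct).
309 ÷ 7 = 44 full weeks with remainder 1, so 44 more Saturdays after the first → 45.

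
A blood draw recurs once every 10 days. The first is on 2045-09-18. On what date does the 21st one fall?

The 21st occurrence is 20 intervals after the first: 20 × 10 = 200 days after 2045-09-18.
September has 30 days — 12 days to the end of September leaves 188.
October has 31 days (157 left).
November has 30 days (127 left).
December has 31 days (96 left).
January has 31 days (65 left).
February has 28 days (37 left).
March has 31 days (6 left).
6 days into April → 2046-04-06.

2046-04-06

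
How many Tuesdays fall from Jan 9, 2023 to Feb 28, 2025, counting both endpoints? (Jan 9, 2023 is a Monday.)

Jan 9, 2023 is a Monday; the first Tuesday on or after it is Jan 10, 2023 (1 day later).
From Jan 10, 2023 to Feb 28, 2025: 355 + 366 + 59 = 780 days (rest of 2023, 2024, to Feb 28, 2025 in 2025).
780 ÷ 7 = 111 full weeks with remainder 3, so 111 more Tuesdays after the first → 112.

112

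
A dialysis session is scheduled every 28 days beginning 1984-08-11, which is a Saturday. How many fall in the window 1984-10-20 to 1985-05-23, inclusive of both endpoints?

Occurrences land 28·i days after 1984-08-11 for i = 0, 1, 2, …
1984-10-20 is 70 days after the start; 70 ÷ 28 = 2 remainder 14; since the remainder is 14, round up to i = 3. First occurrence in the window: #4 on 1984-11-03 (3×28 = 84 days in).
1985-05-23 is 285 days after the start; 285 ÷ 28 = 10 remainder 5. Last occurrence in the window: #11 on 1985-05-18.
Occurrences #4 through #11: 8 in total.

8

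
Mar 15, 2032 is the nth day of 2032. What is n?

75

Days in months before Mar: 31 + 29 = 60.
Plus 15 days into Mar → day 75.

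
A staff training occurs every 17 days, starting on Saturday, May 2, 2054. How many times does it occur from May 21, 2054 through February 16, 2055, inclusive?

Occurrences land 17·i days after May 2, 2054 for i = 0, 1, 2, …
May 21, 2054 is 19 days after the start; 19 ÷ 17 = 1 remainder 2; since the remainder is 2, round up to i = 2. First occurrence in the window: #3 on June 5, 2054 (2×17 = 34 days in).
February 16, 2055 is 290 days after the start; 290 ÷ 17 = 17 remainder 1. Last occurrence in the window: #18 on February 15, 2055.
Occurrences #3 through #18: 16 in total.

16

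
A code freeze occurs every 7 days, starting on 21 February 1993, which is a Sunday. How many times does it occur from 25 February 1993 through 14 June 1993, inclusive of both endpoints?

16

Occurrences land 7·i days after 21 February 1993 for i = 0, 1, 2, …
25 February 1993 is 4 days after the start; 4 ÷ 7 = 0 remainder 4; since the remainder is 4, round up to i = 1. First occurrence in the window: #2 on 28 February 1993 (1×7 = 7 days in).
14 June 1993 is 113 days after the start; 113 ÷ 7 = 16 remainder 1. Last occurrence in the window: #17 on 13 June 1993.
Occurrences #2 through #17: 16 in total.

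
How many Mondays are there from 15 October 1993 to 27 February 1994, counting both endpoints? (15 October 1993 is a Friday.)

15 October 1993 is a Friday; the first Monday on or after it is 18 October 1993 (3 days later).
From 18 October 1993 to 27 February 1994: 13 + 30 + 31 + 31 + 27 = 132 days (rest of October, November, December, January, February).
132 ÷ 7 = 18 full weeks with remainder 6, so 18 more Mondays after the first → 19.

19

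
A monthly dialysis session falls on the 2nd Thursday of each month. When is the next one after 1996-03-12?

1996-03-14

March 1996 starts on a Friday; its first Thursday is the 7th, so the 2nd Thursday is the 14th — 1996-03-14.
1996-03-14 is after 1996-03-12, so that is the next one.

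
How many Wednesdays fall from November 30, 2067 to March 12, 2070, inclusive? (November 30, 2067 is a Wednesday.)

November 30, 2067 is a Wednesday; the first Wednesday on or after it is November 30, 2067.
From November 30, 2067 to March 12, 2070: 31 + 366 + 365 + 71 = 833 days (rest of 2067, 2068, 2069, to March 12, 2070 in 2070).
833 ÷ 7 = 119 full weeks with remainder 0, so 119 more Wednesdays after the first → 120.

120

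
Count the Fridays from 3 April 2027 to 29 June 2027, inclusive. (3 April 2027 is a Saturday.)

12

3 April 2027 is a Saturday; the first Friday on or after it is 9 April 2027 (6 days later).
From 9 April 2027 to 29 June 2027: 21 + 31 + 29 = 81 days (rest of April, May, June).
81 ÷ 7 = 11 full weeks with remainder 4, so 11 more Fridays after the first → 12.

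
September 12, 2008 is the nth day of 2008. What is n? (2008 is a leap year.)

256

Days in months before September: 31 + 29 + 31 + 30 + 31 + 30 + 31 + 31 = 244.
Plus 12 days into September → day 256.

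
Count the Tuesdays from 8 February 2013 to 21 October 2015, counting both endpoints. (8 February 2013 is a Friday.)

8 February 2013 is a Friday; the first Tuesday on or after it is 12 February 2013 (4 days later).
From 12 February 2013 to 21 October 2015: 322 + 365 + 294 = 981 days (rest of 2013, 2014, to 21 October 2015 in 2015).
981 ÷ 7 = 140 full weeks with remainder 1, so 140 more Tuesdays after the first → 141.

141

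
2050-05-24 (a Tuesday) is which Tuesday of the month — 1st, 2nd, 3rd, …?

Day 24 falls in week ⌈24/7⌉ of the month.
Days 1–7 hold the 1st Tuesday, 8–14 the 2nd, 15–21 the 3rd, 22–28 the 4th, 29–31 the 5th.
24 is in the range for the 4th.

4th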